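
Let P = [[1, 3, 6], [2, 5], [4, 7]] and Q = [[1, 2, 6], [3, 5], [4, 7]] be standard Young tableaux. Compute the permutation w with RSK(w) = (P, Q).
4 7 2 1 5 6 3

Reverse the RSK construction: for i from n down to 1, find the cell of Q containing i, remove the entry at that cell from P, and reverse-bump it up through P; the value ejected from row 1 is w(i).

Step i=7: Q has 7 at row 3, column 2; remove 7 from row 3 of P and reverse-bump: 7 enters row 2 and ejects 5; 5 enters row 1 and ejects 3. So w(7) = 3. P is now [[1, 5, 6], [2, 7], [4]].
Step i=6: Q has 6 at row 1, column 3; remove that cell from P, ejecting 6. So w(6) = 6. P is now [[1, 5], [2, 7], [4]].
Step i=5: Q has 5 at row 2, column 2; remove 7 from row 2 of P and reverse-bump: 7 enters row 1 and ejects 5. So w(5) = 5. P is now [[1, 7], [2], [4]].
Step i=4: Q has 4 at row 3, column 1; remove 4 from row 3 of P and reverse-bump: 4 enters row 2 and ejects 2; 2 enters row 1 and ejects 1. So w(4) = 1. P is now [[2, 7], [4]].
Step i=3: Q has 3 at row 2, column 1; remove 4 from row 2 of P and reverse-bump: 4 enters row 1 and ejects 2. So w(3) = 2. P is now [[4, 7]].
Step i=2: Q has 2 at row 1, column 2; remove that cell from P, ejecting 7. So w(2) = 7. P is now [[4]].
Step i=1: Q has 1 at row 1, column 1; remove that cell from P, ejecting 4. So w(1) = 4. P is now [].

So w = 4 7 2 1 5 6 3.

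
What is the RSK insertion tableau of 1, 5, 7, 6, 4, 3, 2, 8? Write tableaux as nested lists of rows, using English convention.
P = [[1, 2, 6, 8], [3], [4], [5], [7]]

After inserting 1: P = [[1]].
After inserting 5: P = [[1, 5]].
After inserting 7: P = [[1, 5, 7]].
After inserting 6: P = [[1, 5, 6], [7]].
After inserting 4: P = [[1, 4, 6], [5], [7]].
After inserting 3: P = [[1, 3, 6], [4], [5], [7]].
After inserting 2: P = [[1, 2, 6], [3], [4], [5], [7]].
After inserting 8: P = [[1, 2, 6, 8], [3], [4], [5], [7]].

So P = [[1, 2, 6, 8], [3], [4], [5], [7]].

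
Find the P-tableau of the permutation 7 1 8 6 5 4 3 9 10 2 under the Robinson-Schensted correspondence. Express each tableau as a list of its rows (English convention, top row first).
Insert 7: appended to row 1. P = [[7]].
Insert 1: 1 bumps 7 from row 1; 7 starts row 2. P = [[1], [7]].
Insert 8: appended to row 1. P = [[1, 8], [7]].
Insert 6: 6 bumps 8 from row 1; 8 appends to row 2. P = [[1, 6], [7, 8]].
Insert 5: 5 bumps 6 from row 1; 6 bumps 7 from row 2; 7 starts row 3. P = [[1, 5], [6, 8], [7]].
Insert 4: 4 bumps 5 from row 1; 5 bumps 6 from row 2; 6 bumps 7 from row 3; 7 starts row 4. P = [[1, 4], [5, 8], [6], [7]].
Insert 3: 3 bumps 4 from row 1; 4 bumps 5 from row 2; 5 bumps 6 from row 3; 6 bumps 7 from row 4; 7 starts row 5. P = [[1, 3], [4, 8], [5], [6], [7]].
Insert 9: appended to row 1. P = [[1, 3, 9], [4, 8], [5], [6], [7]].
Insert 10: appended to row 1. P = [[1, 3, 9, 10], [4, 8], [5], [6], [7]].
Insert 2: 2 bumps 3 from row 1; 3 bumps 4 from row 2; 4 bumps 5 from row 3; 5 bumps 6 from row 4; 6 bumps 7 from row 5; 7 starts row 6. P = [[1, 2, 9, 10], [3, 8], [4], [5], [6], [7]].

So P = [[1, 2, 9, 10], [3, 8], [4], [5], [6], [7]].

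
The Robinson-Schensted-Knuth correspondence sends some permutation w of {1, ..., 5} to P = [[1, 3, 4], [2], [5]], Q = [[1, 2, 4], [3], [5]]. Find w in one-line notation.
Reverse the RSK construction: for i from n down to 1, find the cell of Q containing i, remove the entry at that cell from P, and reverse-bump it up through P; the value ejected from row 1 is w(i).

Step i=5: Q has 5 at row 3, column 1; remove 5 from row 3 of P and reverse-bump: 5 enters row 2 and ejects 2; 2 enters row 1 and ejects 1. So w(5) = 1. P is now [[2, 3, 4], [5]].
Step i=4: Q has 4 at row 1, column 3; remove that cell from P, ejecting 4. So w(4) = 4. P is now [[2, 3], [5]].
Step i=3: Q has 3 at row 2, column 1; remove 5 from row 2 of P and reverse-bump: 5 enters row 1 and ejects 3. So w(3) = 3. P is now [[2, 5]].
Step i=2: Q has 2 at row 1, column 2; remove that cell from P, ejecting 5. So w(2) = 5. P is now [[2]].
Step i=1: Q has 1 at row 1, column 1; remove that cell from P, ejecting 2. So w(1) = 2. P is now [].

So w = 2 5 3 4 1.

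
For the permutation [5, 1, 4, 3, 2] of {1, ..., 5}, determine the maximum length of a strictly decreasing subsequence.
4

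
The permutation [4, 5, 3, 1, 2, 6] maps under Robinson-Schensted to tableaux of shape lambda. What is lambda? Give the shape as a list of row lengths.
[3, 2, 1]

RSK row insertion gives P = [[1, 2, 6], [3, 5], [4]], which has shape [3, 2, 1].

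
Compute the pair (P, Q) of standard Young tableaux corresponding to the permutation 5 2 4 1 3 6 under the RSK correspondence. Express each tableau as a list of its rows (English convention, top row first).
Insert each entry of the permutation into P by Schensted row insertion, recording in Q the position of each new cell.

Insert 5: appended to row 1. P = [[5]].
Insert 2: 2 bumps 5 from row 1; 5 starts row 2. P = [[2], [5]].
Insert 4: appended to row 1. P = [[2, 4], [5]].
Insert 1: 1 bumps 2 from row 1; 2 bumps 5 from row 2; 5 starts row 3. P = [[1, 4], [2], [5]].
Insert 3: 3 bumps 4 from row 1; 4 appends to row 2. P = [[1, 3], [2, 4], [5]].
Insert 6: appended to row 1. P = [[1, 3, 6], [2, 4], [5]].

So P = [[1, 3, 6], [2, 4], [5]], Q = [[1, 3, 6], [2, 5], [4]].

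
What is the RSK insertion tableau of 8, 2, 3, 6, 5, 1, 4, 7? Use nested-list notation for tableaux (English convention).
P = [[1, 3, 4, 7], [2, 5], [6], [8]]

Insert 8: appended to row 1. P = [[8]].
Insert 2: 2 bumps 8 from row 1; 8 starts row 2. P = [[2], [8]].
Insert 3: appended to row 1. P = [[2, 3], [8]].
Insert 6: appended to row 1. P = [[2, 3, 6], [8]].
Insert 5: 5 bumps 6 from row 1; 6 bumps 8 from row 2; 8 starts row 3. P = [[2, 3, 5], [6], [8]].
Insert 1: 1 bumps 2 from row 1; 2 bumps 6 from row 2; 6 bumps 8 from row 3; 8 starts row 4. P = [[1, 3, 5], [2], [6], [8]].
Insert 4: 4 bumps 5 from row 1; 5 appends to row 2. P = [[1, 3, 4], [2, 5], [6], [8]].
Insert 7: appended to row 1. P = [[1, 3, 4, 7], [2, 5], [6], [8]].

So P = [[1, 3, 4, 7], [2, 5], [6], [8]].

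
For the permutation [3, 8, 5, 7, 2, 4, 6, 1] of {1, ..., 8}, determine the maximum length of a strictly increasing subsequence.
3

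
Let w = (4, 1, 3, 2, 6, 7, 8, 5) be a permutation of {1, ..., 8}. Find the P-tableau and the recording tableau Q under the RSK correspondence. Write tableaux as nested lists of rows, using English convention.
P = [[1, 2, 5, 7, 8], [3, 6], [4]], Q = [[1, 3, 5, 6, 7], [2, 8], [4]]

Insert each entry of the permutation into P by Schensted row insertion, recording in Q the position of each new cell.

After inserting 4: P = [[4]].
After inserting 1: P = [[1], [4]].
After inserting 3: P = [[1, 3], [4]].
After inserting 2: P = [[1, 2], [3], [4]].
After inserting 6: P = [[1, 2, 6], [3], [4]].
After inserting 7: P = [[1, 2, 6, 7], [3], [4]].
After inserting 8: P = [[1, 2, 6, 7, 8], [3], [4]].
After inserting 5: P = [[1, 2, 5, 7, 8], [3, 6], [4]].

So P = [[1, 2, 5, 7, 8], [3, 6], [4]], Q = [[1, 3, 5, 6, 7], [2, 8], [4]].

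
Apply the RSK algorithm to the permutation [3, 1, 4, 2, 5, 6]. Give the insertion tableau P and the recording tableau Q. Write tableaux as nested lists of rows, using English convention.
P = [[1, 2, 5, 6], [3, 4]], Q = [[1, 3, 5, 6], [2, 4]]

Insert each entry of the permutation into P by Schensted row insertion, recording in Q the position of each new cell.

Insert 3: appended to row 1. P = [[3]].
Insert 1: 1 bumps 3 from row 1; 3 starts row 2. P = [[1], [3]].
Insert 4: appended to row 1. P = [[1, 4], [3]].
Insert 2: 2 bumps 4 from row 1; 4 appends to row 2. P = [[1, 2], [3, 4]].
Insert 5: appended to row 1. P = [[1, 2, 5], [3, 4]].
Insert 6: appended to row 1. P = [[1, 2, 5, 6], [3, 4]].

So P = [[1, 2, 5, 6], [3, 4]], Q = [[1, 3, 5, 6], [2, 4]].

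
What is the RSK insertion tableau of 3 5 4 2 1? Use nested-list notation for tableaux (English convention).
Insert 3: appended to row 1. P = [[3]].
Insert 5: appended to row 1. P = [[3, 5]].
Insert 4: 4 bumps 5 from row 1; 5 starts row 2. P = [[3, 4], [5]].
Insert 2: 2 bumps 3 from row 1; 3 bumps 5 from row 2; 5 starts row 3. P = [[2, 4], [3], [5]].
Insert 1: 1 bumps 2 from row 1; 2 bumps 3 from row 2; 3 bumps 5 from row 3; 5 starts row 4. P = [[1, 4], [2], [3], [5]].

So P = [[1, 4], [2], [3], [5]].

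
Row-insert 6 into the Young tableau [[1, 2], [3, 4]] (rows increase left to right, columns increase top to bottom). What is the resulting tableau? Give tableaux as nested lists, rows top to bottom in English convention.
[[1, 2, 6], [3, 4]]

6 is larger than every entry of row 1, so it is appended to row 1. The new tableau is [[1, 2, 6], [3, 4]].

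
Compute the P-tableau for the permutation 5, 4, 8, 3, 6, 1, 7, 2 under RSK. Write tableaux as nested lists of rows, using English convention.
Insert 5: appended to row 1. P = [[5]].
Insert 4: 4 bumps 5 from row 1; 5 starts row 2. P = [[4], [5]].
Insert 8: appended to row 1. P = [[4, 8], [5]].
Insert 3: 3 bumps 4 from row 1; 4 bumps 5 from row 2; 5 starts row 3. P = [[3, 8], [4], [5]].
Insert 6: 6 bumps 8 from row 1; 8 appends to row 2. P = [[3, 6], [4, 8], [5]].
Insert 1: 1 bumps 3 from row 1; 3 bumps 4 from row 2; 4 bumps 5 from row 3; 5 starts row 4. P = [[1, 6], [3, 8], [4], [5]].
Insert 7: appended to row 1. P = [[1, 6, 7], [3, 8], [4], [5]].
Insert 2: 2 bumps 6 from row 1; 6 bumps 8 from row 2; 8 appends to row 3. P = [[1, 2, 7], [3, 6], [4, 8], [5]].

So P = [[1, 2, 7], [3, 6], [4, 8], [5]].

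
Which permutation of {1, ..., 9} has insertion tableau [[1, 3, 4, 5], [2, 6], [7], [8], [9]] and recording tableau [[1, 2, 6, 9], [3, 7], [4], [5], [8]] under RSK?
Reverse the RSK construction: for i from n down to 1, find the cell of Q containing i, remove the entry at that cell from P, and reverse-bump it up through P; the value ejected from row 1 is w(i).

Step i=9: Q has 9 at row 1, column 4; remove that cell from P, ejecting 5. So w(9) = 5. P is now [[1, 3, 4], [2, 6], [7], [8], [9]].
Step i=8: Q has 8 at row 5, column 1; remove 9 from row 5 of P and reverse-bump: 9 enters row 4 and ejects 8; 8 enters row 3 and ejects 7; 7 enters row 2 and ejects 6; 6 enters row 1 and ejects 4. So w(8) = 4. P is now [[1, 3, 6], [2, 7], [8], [9]].
Step i=7: Q has 7 at row 2, column 2; remove 7 from row 2 of P and reverse-bump: 7 enters row 1 and ejects 6. So w(7) = 6. P is now [[1, 3, 7], [2], [8], [9]].
Step i=6: Q has 6 at row 1, column 3; remove that cell from P, ejecting 7. So w(6) = 7. P is now [[1, 3], [2], [8], [9]].
Step i=5: Q has 5 at row 4, column 1; remove 9 from row 4 of P and reverse-bump: 9 enters row 3 and ejects 8; 8 enters row 2 and ejects 2; 2 enters row 1 and ejects 1. So w(5) = 1. P is now [[2, 3], [8], [9]].
Step i=4: Q has 4 at row 3, column 1; remove 9 from row 3 of P and reverse-bump: 9 enters row 2 and ejects 8; 8 enters row 1 and ejects 3. So w(4) = 3. P is now [[2, 8], [9]].
Step i=3: Q has 3 at row 2, column 1; remove 9 from row 2 of P and reverse-bump: 9 enters row 1 and ejects 8. So w(3) = 8. P is now [[2, 9]].
Step i=2: Q has 2 at row 1, column 2; remove that cell from P, ejecting 9. So w(2) = 9. P is now [[2]].
Step i=1: Q has 1 at row 1, column 1; remove that cell from P, ejecting 2. So w(1) = 2. P is now [].

So w = 2 9 8 3 1 7 6 4 5.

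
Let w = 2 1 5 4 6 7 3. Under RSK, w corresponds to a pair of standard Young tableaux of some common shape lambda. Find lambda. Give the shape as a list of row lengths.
RSK row insertion gives P = [[1, 3, 6, 7], [2, 4], [5]], which has shape [4, 2, 1].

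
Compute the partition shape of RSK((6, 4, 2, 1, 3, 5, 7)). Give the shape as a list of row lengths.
Row-insert each entry into an empty tableau.

After inserting 6: P = [[6]].
After inserting 4: P = [[4], [6]].
After inserting 2: P = [[2], [4], [6]].
After inserting 1: P = [[1], [2], [4], [6]].
After inserting 3: P = [[1, 3], [2], [4], [6]].
After inserting 5: P = [[1, 3, 5], [2], [4], [6]].
After inserting 7: P = [[1, 3, 5, 7], [2], [4], [6]].

The final insertion tableau P = [[1, 3, 5, 7], [2], [4], [6]] has shape [4, 1, 1, 1].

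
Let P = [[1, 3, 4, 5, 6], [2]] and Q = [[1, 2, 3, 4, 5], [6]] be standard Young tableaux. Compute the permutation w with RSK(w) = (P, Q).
Reverse the RSK construction: for i from n down to 1, find the cell of Q containing i, remove the entry at that cell from P, and reverse-bump it up through P; the value ejected from row 1 is w(i).

Step i=6: Q has 6 at row 2, column 1; remove 2 from row 2 of P and reverse-bump: 2 enters row 1 and ejects 1. So w(6) = 1. P is now [[2, 3, 4, 5, 6]].
Step i=5: Q has 5 at row 1, column 5; remove that cell from P, ejecting 6. So w(5) = 6. P is now [[2, 3, 4, 5]].
Step i=4: Q has 4 at row 1, column 4; remove that cell from P, ejecting 5. So w(4) = 5. P is now [[2, 3, 4]].
Step i=3: Q has 3 at row 1, column 3; remove that cell from P, ejecting 4. So w(3) = 4. P is now [[2, 3]].
Step i=2: Q has 2 at row 1, column 2; remove that cell from P, ejecting 3. So w(2) = 3. P is now [[2]].
Step i=1: Q has 1 at row 1, column 1; remove that cell from P, ejecting 2. So w(1) = 2. P is now [].

So w = 2 3 4 5 6 1.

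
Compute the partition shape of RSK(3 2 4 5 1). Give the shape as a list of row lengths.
[3, 1, 1]

Row-insert each entry into an empty tableau.

After inserting 3: P = [[3]].
After inserting 2: P = [[2], [3]].
After inserting 4: P = [[2, 4], [3]].
After inserting 5: P = [[2, 4, 5], [3]].
After inserting 1: P = [[1, 4, 5], [2], [3]].

The final insertion tableau P = [[1, 4, 5], [2], [3]] has shape [3, 1, 1].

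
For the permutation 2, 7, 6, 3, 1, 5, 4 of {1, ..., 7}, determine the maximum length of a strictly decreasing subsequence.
4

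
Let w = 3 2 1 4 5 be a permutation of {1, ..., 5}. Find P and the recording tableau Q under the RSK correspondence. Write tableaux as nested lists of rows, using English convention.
Insert each entry of the permutation into P by Schensted row insertion, recording in Q the position of each new cell.

Insert 3: appended to row 1. P = [[3]], Q = [[1]].
Insert 2: 2 bumps 3 from row 1; 3 starts row 2. P = [[2], [3]], Q = [[1], [2]].
Insert 1: 1 bumps 2 from row 1; 2 bumps 3 from row 2; 3 starts row 3. P = [[1], [2], [3]], Q = [[1], [2], [3]].
Insert 4: appended to row 1. P = [[1, 4], [2], [3]], Q = [[1, 4], [2], [3]].
Insert 5: appended to row 1. P = [[1, 4, 5], [2], [3]], Q = [[1, 4, 5], [2], [3]].

So P = [[1, 4, 5], [2], [3]], Q = [[1, 4, 5], [2], [3]].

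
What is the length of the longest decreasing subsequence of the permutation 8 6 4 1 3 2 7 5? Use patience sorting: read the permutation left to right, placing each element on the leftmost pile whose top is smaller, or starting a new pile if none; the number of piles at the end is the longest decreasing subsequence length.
8: new pile. tops = [8]
6: new pile. tops = [8, 6]
4: new pile. tops = [8, 6, 4]
1: new pile. tops = [8, 6, 4, 1]
3: onto pile 4 (replacing 1). tops = [8, 6, 4, 3]
2: new pile. tops = [8, 6, 4, 3, 2]
7: onto pile 2 (replacing 6). tops = [8, 7, 4, 3, 2]
5: onto pile 3 (replacing 4). tops = [8, 7, 5, 3, 2]

5 piles, so the longest decreasing subsequence has length 5.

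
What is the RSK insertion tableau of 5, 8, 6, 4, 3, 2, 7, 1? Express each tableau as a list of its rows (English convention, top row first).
After inserting 5: P = [[5]].
After inserting 8: P = [[5, 8]].
After inserting 6: P = [[5, 6], [8]].
After inserting 4: P = [[4, 6], [5], [8]].
After inserting 3: P = [[3, 6], [4], [5], [8]].
After inserting 2: P = [[2, 6], [3], [4], [5], [8]].
After inserting 7: P = [[2, 6, 7], [3], [4], [5], [8]].
After inserting 1: P = [[1, 6, 7], [2], [3], [4], [5], [8]].

So P = [[1, 6, 7], [2], [3], [4], [5], [8]].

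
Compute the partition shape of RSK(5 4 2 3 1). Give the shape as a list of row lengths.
RSK row insertion gives P = [[1, 3], [2], [4], [5]], which has shape [2, 1, 1, 1].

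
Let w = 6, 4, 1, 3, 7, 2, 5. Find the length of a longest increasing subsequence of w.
3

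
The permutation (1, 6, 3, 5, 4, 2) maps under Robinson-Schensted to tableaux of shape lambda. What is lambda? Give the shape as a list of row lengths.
[3, 1, 1, 1]

Row-insert each entry into an empty tableau.

After inserting 1: P = [[1]].
After inserting 6: P = [[1, 6]].
After inserting 3: P = [[1, 3], [6]].
After inserting 5: P = [[1, 3, 5], [6]].
After inserting 4: P = [[1, 3, 4], [5], [6]].
After inserting 2: P = [[1, 2, 4], [3], [5], [6]].

The final insertion tableau P = [[1, 2, 4], [3], [5], [6]] has shape [3, 1, 1, 1].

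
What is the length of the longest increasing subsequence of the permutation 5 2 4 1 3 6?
3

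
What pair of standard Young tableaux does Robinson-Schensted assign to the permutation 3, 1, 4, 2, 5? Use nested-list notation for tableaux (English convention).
Insert each entry of the permutation into P by Schensted row insertion, recording in Q the position of each new cell.

Insert 3: appended to row 1. P = [[3]].
Insert 1: 1 bumps 3 from row 1; 3 starts row 2. P = [[1], [3]].
Insert 4: appended to row 1. P = [[1, 4], [3]].
Insert 2: 2 bumps 4 from row 1; 4 appends to row 2. P = [[1, 2], [3, 4]].
Insert 5: appended to row 1. P = [[1, 2, 5], [3, 4]].

So P = [[1, 2, 5], [3, 4]], Q = [[1, 3, 5], [2, 4]].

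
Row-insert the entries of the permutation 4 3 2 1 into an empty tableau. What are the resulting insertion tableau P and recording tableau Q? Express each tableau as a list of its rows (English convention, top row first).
P = [[1], [2], [3], [4]], Q = [[1], [2], [3], [4]]

Insert each entry of the permutation into P by Schensted row insertion, recording in Q the position of each new cell.

Insert 4: appended to row 1. P = [[4]], Q = [[1]].
Insert 3: 3 bumps 4 from row 1; 4 starts row 2. P = [[3], [4]], Q = [[1], [2]].
Insert 2: 2 bumps 3 from row 1; 3 bumps 4 from row 2; 4 starts row 3. P = [[2], [3], [4]], Q = [[1], [2], [3]].
Insert 1: 1 bumps 2 from row 1; 2 bumps 3 from row 2; 3 bumps 4 from row 3; 4 starts row 4. P = [[1], [2], [3], [4]], Q = [[1], [2], [3], [4]].

So P = [[1], [2], [3], [4]], Q = [[1], [2], [3], [4]].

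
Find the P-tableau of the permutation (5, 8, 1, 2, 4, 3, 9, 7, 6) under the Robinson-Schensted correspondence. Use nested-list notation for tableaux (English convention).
Insert 5: appended to row 1. P = [[5]].
Insert 8: appended to row 1. P = [[5, 8]].
Insert 1: 1 bumps 5 from row 1; 5 starts row 2. P = [[1, 8], [5]].
Insert 2: 2 bumps 8 from row 1; 8 appends to row 2. P = [[1, 2], [5, 8]].
Insert 4: appended to row 1. P = [[1, 2, 4], [5, 8]].
Insert 3: 3 bumps 4 from row 1; 4 bumps 5 from row 2; 5 starts row 3. P = [[1, 2, 3], [4, 8], [5]].
Insert 9: appended to row 1. P = [[1, 2, 3, 9], [4, 8], [5]].
Insert 7: 7 bumps 9 from row 1; 9 appends to row 2. P = [[1, 2, 3, 7], [4, 8, 9], [5]].
Insert 6: 6 bumps 7 from row 1; 7 bumps 8 from row 2; 8 appends to row 3. P = [[1, 2, 3, 6], [4, 7, 9], [5, 8]].

So P = [[1, 2, 3, 6], [4, 7, 9], [5, 8]].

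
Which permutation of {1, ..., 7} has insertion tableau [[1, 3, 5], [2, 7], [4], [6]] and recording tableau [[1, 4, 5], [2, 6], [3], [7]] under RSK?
Reverse the RSK construction: for i from n down to 1, find the cell of Q containing i, remove the entry at that cell from P, and reverse-bump it up through P; the value ejected from row 1 is w(i).

Step i=7: Q has 7 at row 4, column 1; remove 6 from row 4 of P and reverse-bump: 6 enters row 3 and ejects 4; 4 enters row 2 and ejects 2; 2 enters row 1 and ejects 1. So w(7) = 1. P is now [[2, 3, 5], [4, 7], [6]].
Step i=6: Q has 6 at row 2, column 2; remove 7 from row 2 of P and reverse-bump: 7 enters row 1 and ejects 5. So w(6) = 5. P is now [[2, 3, 7], [4], [6]].
Step i=5: Q has 5 at row 1, column 3; remove that cell from P, ejecting 7. So w(5) = 7. P is now [[2, 3], [4], [6]].
Step i=4: Q has 4 at row 1, column 2; remove that cell from P, ejecting 3. So w(4) = 3. P is now [[2], [4], [6]].
Step i=3: Q has 3 at row 3, column 1; remove 6 from row 3 of P and reverse-bump: 6 enters row 2 and ejects 4; 4 enters row 1 and ejects 2. So w(3) = 2. P is now [[4], [6]].
Step i=2: Q has 2 at row 2, column 1; remove 6 from row 2 of P and reverse-bump: 6 enters row 1 and ejects 4. So w(2) = 4. P is now [[6]].
Step i=1: Q has 1 at row 1, column 1; remove that cell from P, ejecting 6. So w(1) = 6. P is now [].

So w = 6 4 2 3 7 5 1.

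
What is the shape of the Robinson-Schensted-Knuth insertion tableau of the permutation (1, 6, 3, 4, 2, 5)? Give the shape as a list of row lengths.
RSK row insertion gives P = [[1, 2, 4, 5], [3], [6]], which has shape [4, 1, 1].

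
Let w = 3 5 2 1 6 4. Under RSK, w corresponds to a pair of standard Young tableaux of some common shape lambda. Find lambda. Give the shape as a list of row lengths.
[3, 2, 1]

Row-insert each entry into an empty tableau.

After inserting 3: P = [[3]].
After inserting 5: P = [[3, 5]].
After inserting 2: P = [[2, 5], [3]].
After inserting 1: P = [[1, 5], [2], [3]].
After inserting 6: P = [[1, 5, 6], [2], [3]].
After inserting 4: P = [[1, 4, 6], [2, 5], [3]].

The final insertion tableau P = [[1, 4, 6], [2, 5], [3]] has shape [3, 2, 1].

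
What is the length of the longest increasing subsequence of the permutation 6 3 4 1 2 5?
3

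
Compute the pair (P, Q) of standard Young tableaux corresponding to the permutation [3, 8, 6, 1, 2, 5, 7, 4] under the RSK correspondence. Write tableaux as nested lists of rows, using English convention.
Insert each entry of the permutation into P by Schensted row insertion, recording in Q the position of each new cell.

Insert 3: appended to row 1. P = [[3]].
Insert 8: appended to row 1. P = [[3, 8]].
Insert 6: 6 bumps 8 from row 1; 8 starts row 2. P = [[3, 6], [8]].
Insert 1: 1 bumps 3 from row 1; 3 bumps 8 from row 2; 8 starts row 3. P = [[1, 6], [3], [8]].
Insert 2: 2 bumps 6 from row 1; 6 appends to row 2. P = [[1, 2], [3, 6], [8]].
Insert 5: appended to row 1. P = [[1, 2, 5], [3, 6], [8]].
Insert 7: appended to row 1. P = [[1, 2, 5, 7], [3, 6], [8]].
Insert 4: 4 bumps 5 from row 1; 5 bumps 6 from row 2; 6 bumps 8 from row 3; 8 starts row 4. P = [[1, 2, 4, 7], [3, 5], [6], [8]].

So P = [[1, 2, 4, 7], [3, 5], [6], [8]], Q = [[1, 2, 6, 7], [3, 5], [4], [8]].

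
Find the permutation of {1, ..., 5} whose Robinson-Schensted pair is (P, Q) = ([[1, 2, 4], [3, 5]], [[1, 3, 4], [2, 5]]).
3 1 2 5 4

Reverse the RSK construction: for i from n down to 1, find the cell of Q containing i, remove the entry at that cell from P, and reverse-bump it up through P; the value ejected from row 1 is w(i).

Step i=5: Q has 5 at row 2, column 2; remove 5 from row 2 of P and reverse-bump: 5 enters row 1 and ejects 4. So w(5) = 4. P is now [[1, 2, 5], [3]].
Step i=4: Q has 4 at row 1, column 3; remove that cell from P, ejecting 5. So w(4) = 5. P is now [[1, 2], [3]].
Step i=3: Q has 3 at row 1, column 2; remove that cell from P, ejecting 2. So w(3) = 2. P is now [[1], [3]].
Step i=2: Q has 2 at row 2, column 1; remove 3 from row 2 of P and reverse-bump: 3 enters row 1 and ejects 1. So w(2) = 1. P is now [[3]].
Step i=1: Q has 1 at row 1, column 1; remove that cell from P, ejecting 3. So w(1) = 3. P is now [].

So w = 3 1 2 5 4.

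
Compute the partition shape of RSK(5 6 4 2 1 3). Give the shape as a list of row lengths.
[2, 2, 1, 1]

Row-insert each entry into an empty tableau.

After inserting 5: P = [[5]].
After inserting 6: P = [[5, 6]].
After inserting 4: P = [[4, 6], [5]].
After inserting 2: P = [[2, 6], [4], [5]].
After inserting 1: P = [[1, 6], [2], [4], [5]].
After inserting 3: P = [[1, 3], [2, 6], [4], [5]].

The final insertion tableau P = [[1, 3], [2, 6], [4], [5]] has shape [2, 2, 1, 1].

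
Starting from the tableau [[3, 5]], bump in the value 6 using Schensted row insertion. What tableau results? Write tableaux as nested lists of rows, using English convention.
[[3, 5, 6]]

6 is larger than every entry of row 1, so it is appended to row 1. The new tableau is [[3, 5, 6]].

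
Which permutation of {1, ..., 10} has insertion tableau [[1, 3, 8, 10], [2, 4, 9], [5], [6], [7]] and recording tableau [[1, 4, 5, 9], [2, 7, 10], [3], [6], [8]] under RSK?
7 6 2 5 9 1 4 3 10 8

Reverse the RSK construction: for i from n down to 1, find the cell of Q containing i, remove the entry at that cell from P, and reverse-bump it up through P; the value ejected from row 1 is w(i).

Step i=10: Q has 10 at row 2, column 3; remove 9 from row 2 of P and reverse-bump: 9 enters row 1 and ejects 8. So w(10) = 8. P is now [[1, 3, 9, 10], [2, 4], [5], [6], [7]].
Step i=9: Q has 9 at row 1, column 4; remove that cell from P, ejecting 10. So w(9) = 10. P is now [[1, 3, 9], [2, 4], [5], [6], [7]].
Step i=8: Q has 8 at row 5, column 1; remove 7 from row 5 of P and reverse-bump: 7 enters row 4 and ejects 6; 6 enters row 3 and ejects 5; 5 enters row 2 and ejects 4; 4 enters row 1 and ejects 3. So w(8) = 3. P is now [[1, 4, 9], [2, 5], [6], [7]].
Step i=7: Q has 7 at row 2, column 2; remove 5 from row 2 of P and reverse-bump: 5 enters row 1 and ejects 4. So w(7) = 4. P is now [[1, 5, 9], [2], [6], [7]].
Step i=6: Q has 6 at row 4, column 1; remove 7 from row 4 of P and reverse-bump: 7 enters row 3 and ejects 6; 6 enters row 2 and ejects 2; 2 enters row 1 and ejects 1. So w(6) = 1. P is now [[2, 5, 9], [6], [7]].
Step i=5: Q has 5 at row 1, column 3; remove that cell from P, ejecting 9. So w(5) = 9. P is now [[2, 5], [6], [7]].
Step i=4: Q has 4 at row 1, column 2; remove that cell from P, ejecting 5. So w(4) = 5. P is now [[2], [6], [7]].
Step i=3: Q has 3 at row 3, column 1; remove 7 from row 3 of P and reverse-bump: 7 enters row 2 and ejects 6; 6 enters row 1 and ejects 2. So w(3) = 2. P is now [[6], [7]].
Step i=2: Q has 2 at row 2, column 1; remove 7 from row 2 of P and reverse-bump: 7 enters row 1 and ejects 6. So w(2) = 6. P is now [[7]].
Step i=1: Q has 1 at row 1, column 1; remove that cell from P, ejecting 7. So w(1) = 7. P is now [].

So w = 7 6 2 5 9 1 4 3 10 8.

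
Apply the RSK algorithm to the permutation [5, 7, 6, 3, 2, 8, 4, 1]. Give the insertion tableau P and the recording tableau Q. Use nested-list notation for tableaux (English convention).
P = [[1, 4, 8], [2, 6], [3], [5], [7]], Q = [[1, 2, 6], [3, 7], [4], [5], [8]]

Insert each entry of the permutation into P by Schensted row insertion, recording in Q the position of each new cell.

After inserting 5: P = [[5]].
After inserting 7: P = [[5, 7]].
After inserting 6: P = [[5, 6], [7]].
After inserting 3: P = [[3, 6], [5], [7]].
After inserting 2: P = [[2, 6], [3], [5], [7]].
After inserting 8: P = [[2, 6, 8], [3], [5], [7]].
After inserting 4: P = [[2, 4, 8], [3, 6], [5], [7]].
After inserting 1: P = [[1, 4, 8], [2, 6], [3], [5], [7]].

So P = [[1, 4, 8], [2, 6], [3], [5], [7]], Q = [[1, 2, 6], [3, 7], [4], [5], [8]].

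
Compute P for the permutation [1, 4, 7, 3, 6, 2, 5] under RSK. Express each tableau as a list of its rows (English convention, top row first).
Insert 1: appended to row 1. P = [[1]].
Insert 4: appended to row 1. P = [[1, 4]].
Insert 7: appended to row 1. P = [[1, 4, 7]].
Insert 3: 3 bumps 4 from row 1; 4 starts row 2. P = [[1, 3, 7], [4]].
Insert 6: 6 bumps 7 from row 1; 7 appends to row 2. P = [[1, 3, 6], [4, 7]].
Insert 2: 2 bumps 3 from row 1; 3 bumps 4 from row 2; 4 starts row 3. P = [[1, 2, 6], [3, 7], [4]].
Insert 5: 5 bumps 6 from row 1; 6 bumps 7 from row 2; 7 appends to row 3. P = [[1, 2, 5], [3, 6], [4, 7]].

So P = [[1, 2, 5], [3, 6], [4, 7]].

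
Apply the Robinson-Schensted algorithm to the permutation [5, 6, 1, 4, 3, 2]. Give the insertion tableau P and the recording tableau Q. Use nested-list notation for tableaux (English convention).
Insert each entry of the permutation into P by Schensted row insertion, recording in Q the position of each new cell.

Insert 5: appended to row 1. P = [[5]], Q = [[1]].
Insert 6: appended to row 1. P = [[5, 6]], Q = [[1, 2]].
Insert 1: 1 bumps 5 from row 1; 5 starts row 2. P = [[1, 6], [5]], Q = [[1, 2], [3]].
Insert 4: 4 bumps 6 from row 1; 6 appends to row 2. P = [[1, 4], [5, 6]], Q = [[1, 2], [3, 4]].
Insert 3: 3 bumps 4 from row 1; 4 bumps 5 from row 2; 5 starts row 3. P = [[1, 3], [4, 6], [5]], Q = [[1, 2], [3, 4], [5]].
Insert 2: 2 bumps 3 from row 1; 3 bumps 4 from row 2; 4 bumps 5 from row 3; 5 starts row 4. P = [[1, 2], [3, 6], [4], [5]], Q = [[1, 2], [3, 4], [5], [6]].

So P = [[1, 2], [3, 6], [4], [5]], Q = [[1, 2], [3, 4], [5], [6]].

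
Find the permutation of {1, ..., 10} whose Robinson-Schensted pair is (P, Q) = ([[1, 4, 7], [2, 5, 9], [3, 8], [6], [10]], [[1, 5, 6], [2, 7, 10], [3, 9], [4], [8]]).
Reverse RSK: for i = n, n-1, ..., 1, locate i in Q, remove the corresponding corner cell from P, and reverse-bump its entry up through P; the value ejected from row 1 is w(i).

So w = 10 6 3 2 8 9 5 1 4 7.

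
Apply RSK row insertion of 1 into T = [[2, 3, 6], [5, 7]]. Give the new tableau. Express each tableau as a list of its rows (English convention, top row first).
In row 1, 1 replaces 2 (the leftmost entry greater than 1); 2 is bumped to row 2. In row 2, 2 replaces 5 (the leftmost entry greater than 2); 5 is bumped to row 3. 5 starts a new row 3. The new tableau is [[1, 3, 6], [2, 7], [5]].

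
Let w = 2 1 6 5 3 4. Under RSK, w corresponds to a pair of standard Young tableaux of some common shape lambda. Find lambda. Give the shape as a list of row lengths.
Row-insert each entry into an empty tableau.

After inserting 2: P = [[2]].
After inserting 1: P = [[1], [2]].
After inserting 6: P = [[1, 6], [2]].
After inserting 5: P = [[1, 5], [2, 6]].
After inserting 3: P = [[1, 3], [2, 5], [6]].
After inserting 4: P = [[1, 3, 4], [2, 5], [6]].

The final insertion tableau P = [[1, 3, 4], [2, 5], [6]] has shape [3, 2, 1].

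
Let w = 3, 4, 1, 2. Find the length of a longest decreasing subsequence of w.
2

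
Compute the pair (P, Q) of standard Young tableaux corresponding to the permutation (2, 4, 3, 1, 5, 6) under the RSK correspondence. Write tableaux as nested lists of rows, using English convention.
P = [[1, 3, 5, 6], [2], [4]], Q = [[1, 2, 5, 6], [3], [4]]

Insert each entry of the permutation into P by Schensted row insertion, recording in Q the position of each new cell.

After inserting 2: P = [[2]].
After inserting 4: P = [[2, 4]].
After inserting 3: P = [[2, 3], [4]].
After inserting 1: P = [[1, 3], [2], [4]].
After inserting 5: P = [[1, 3, 5], [2], [4]].
After inserting 6: P = [[1, 3, 5, 6], [2], [4]].

So P = [[1, 3, 5, 6], [2], [4]], Q = [[1, 2, 5, 6], [3], [4]].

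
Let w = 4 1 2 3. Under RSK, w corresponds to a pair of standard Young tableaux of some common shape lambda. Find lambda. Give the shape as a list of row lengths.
[3, 1]

Row-insert each entry into an empty tableau.

After inserting 4: P = [[4]].
After inserting 1: P = [[1], [4]].
After inserting 2: P = [[1, 2], [4]].
After inserting 3: P = [[1, 2, 3], [4]].

The final insertion tableau P = [[1, 2, 3], [4]] has shape [3, 1].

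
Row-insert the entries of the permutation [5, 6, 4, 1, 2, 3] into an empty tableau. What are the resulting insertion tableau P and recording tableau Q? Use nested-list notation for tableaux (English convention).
Insert each entry of the permutation into P by Schensted row insertion, recording in Q the position of each new cell.

Insert 5: appended to row 1. P = [[5]].
Insert 6: appended to row 1. P = [[5, 6]].
Insert 4: 4 bumps 5 from row 1; 5 starts row 2. P = [[4, 6], [5]].
Insert 1: 1 bumps 4 from row 1; 4 bumps 5 from row 2; 5 starts row 3. P = [[1, 6], [4], [5]].
Insert 2: 2 bumps 6 from row 1; 6 appends to row 2. P = [[1, 2], [4, 6], [5]].
Insert 3: appended to row 1. P = [[1, 2, 3], [4, 6], [5]].

So P = [[1, 2, 3], [4, 6], [5]], Q = [[1, 2, 6], [3, 5], [4]].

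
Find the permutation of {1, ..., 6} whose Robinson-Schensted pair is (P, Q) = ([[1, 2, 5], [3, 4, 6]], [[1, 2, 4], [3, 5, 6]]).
3 4 1 6 2 5

Reverse the RSK construction: for i from n down to 1, find the cell of Q containing i, remove the entry at that cell from P, and reverse-bump it up through P; the value ejected from row 1 is w(i).

Step i=6: Q has 6 at row 2, column 3; remove 6 from row 2 of P and reverse-bump: 6 enters row 1 and ejects 5. So w(6) = 5. P is now [[1, 2, 6], [3, 4]].
Step i=5: Q has 5 at row 2, column 2; remove 4 from row 2 of P and reverse-bump: 4 enters row 1 and ejects 2. So w(5) = 2. P is now [[1, 4, 6], [3]].
Step i=4: Q has 4 at row 1, column 3; remove that cell from P, ejecting 6. So w(4) = 6. P is now [[1, 4], [3]].
Step i=3: Q has 3 at row 2, column 1; remove 3 from row 2 of P and reverse-bump: 3 enters row 1 and ejects 1. So w(3) = 1. P is now [[3, 4]].
Step i=2: Q has 2 at row 1, column 2; remove that cell from P, ejecting 4. So w(2) = 4. P is now [[3]].
Step i=1: Q has 1 at row 1, column 1; remove that cell from P, ejecting 3. So w(1) = 3. P is now [].

So w = 3 4 1 6 2 5.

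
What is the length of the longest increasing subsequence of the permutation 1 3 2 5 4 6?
4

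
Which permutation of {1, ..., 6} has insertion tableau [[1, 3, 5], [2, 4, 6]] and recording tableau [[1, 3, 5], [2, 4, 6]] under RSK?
Reverse RSK: for i = n, n-1, ..., 1, locate i in Q, remove the corresponding corner cell from P, and reverse-bump its entry up through P; the value ejected from row 1 is w(i).

So w = 2 1 4 3 6 5.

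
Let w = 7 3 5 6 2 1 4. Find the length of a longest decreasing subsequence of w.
4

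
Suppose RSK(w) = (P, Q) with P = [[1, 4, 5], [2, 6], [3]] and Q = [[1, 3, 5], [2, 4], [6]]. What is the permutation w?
3 2 6 4 5 1

Reverse the RSK construction: for i from n down to 1, find the cell of Q containing i, remove the entry at that cell from P, and reverse-bump it up through P; the value ejected from row 1 is w(i).

Step i=6: Q has 6 at row 3, column 1; remove 3 from row 3 of P and reverse-bump: 3 enters row 2 and ejects 2; 2 enters row 1 and ejects 1. So w(6) = 1. P is now [[2, 4, 5], [3, 6]].
Step i=5: Q has 5 at row 1, column 3; remove that cell from P, ejecting 5. So w(5) = 5. P is now [[2, 4], [3, 6]].
Step i=4: Q has 4 at row 2, column 2; remove 6 from row 2 of P and reverse-bump: 6 enters row 1 and ejects 4. So w(4) = 4. P is now [[2, 6], [3]].
Step i=3: Q has 3 at row 1, column 2; remove that cell from P, ejecting 6. So w(3) = 6. P is now [[2], [3]].
Step i=2: Q has 2 at row 2, column 1; remove 3 from row 2 of P and reverse-bump: 3 enters row 1 and ejects 2. So w(2) = 2. P is now [[3]].
Step i=1: Q has 1 at row 1, column 1; remove that cell from P, ejecting 3. So w(1) = 3. P is now [].

So w = 3 2 6 4 5 1.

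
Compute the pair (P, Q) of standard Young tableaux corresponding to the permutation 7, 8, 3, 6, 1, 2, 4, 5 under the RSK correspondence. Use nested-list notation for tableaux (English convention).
Insert each entry of the permutation into P by Schensted row insertion, recording in Q the position of each new cell.

Insert 7: appended to row 1. P = [[7]], Q = [[1]].
Insert 8: appended to row 1. P = [[7, 8]], Q = [[1, 2]].
Insert 3: 3 bumps 7 from row 1; 7 starts row 2. P = [[3, 8], [7]], Q = [[1, 2], [3]].
Insert 6: 6 bumps 8 from row 1; 8 appends to row 2. P = [[3, 6], [7, 8]], Q = [[1, 2], [3, 4]].
Insert 1: 1 bumps 3 from row 1; 3 bumps 7 from row 2; 7 starts row 3. P = [[1, 6], [3, 8], [7]], Q = [[1, 2], [3, 4], [5]].
Insert 2: 2 bumps 6 from row 1; 6 bumps 8 from row 2; 8 appends to row 3. P = [[1, 2], [3, 6], [7, 8]], Q = [[1, 2], [3, 4], [5, 6]].
Insert 4: appended to row 1. P = [[1, 2, 4], [3, 6], [7, 8]], Q = [[1, 2, 7], [3, 4], [5, 6]].
Insert 5: appended to row 1. P = [[1, 2, 4, 5], [3, 6], [7, 8]], Q = [[1, 2, 7, 8], [3, 4], [5, 6]].

So P = [[1, 2, 4, 5], [3, 6], [7, 8]], Q = [[1, 2, 7, 8], [3, 4], [5, 6]].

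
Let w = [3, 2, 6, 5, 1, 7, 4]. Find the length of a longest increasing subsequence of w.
3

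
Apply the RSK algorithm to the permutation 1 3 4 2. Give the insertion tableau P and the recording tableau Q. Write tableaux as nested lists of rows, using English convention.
P = [[1, 2, 4], [3]], Q = [[1, 2, 3], [4]]

Insert each entry of the permutation into P by Schensted row insertion, recording in Q the position of each new cell.

Insert 1: appended to row 1. P = [[1]].
Insert 3: appended to row 1. P = [[1, 3]].
Insert 4: appended to row 1. P = [[1, 3, 4]].
Insert 2: 2 bumps 3 from row 1; 3 starts row 2. P = [[1, 2, 4], [3]].

So P = [[1, 2, 4], [3]], Q = [[1, 2, 3], [4]].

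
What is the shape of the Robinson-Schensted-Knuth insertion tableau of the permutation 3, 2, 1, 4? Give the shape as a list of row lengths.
Row-insert each entry into an empty tableau.

After inserting 3: P = [[3]].
After inserting 2: P = [[2], [3]].
After inserting 1: P = [[1], [2], [3]].
After inserting 4: P = [[1, 4], [2], [3]].

The final insertion tableau P = [[1, 4], [2], [3]] has shape [2, 1, 1].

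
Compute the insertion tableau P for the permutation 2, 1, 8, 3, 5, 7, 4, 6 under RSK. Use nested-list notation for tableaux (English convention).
P = [[1, 3, 4, 6], [2, 5, 7], [8]]

Insert 2: appended to row 1. P = [[2]].
Insert 1: 1 bumps 2 from row 1; 2 starts row 2. P = [[1], [2]].
Insert 8: appended to row 1. P = [[1, 8], [2]].
Insert 3: 3 bumps 8 from row 1; 8 appends to row 2. P = [[1, 3], [2, 8]].
Insert 5: appended to row 1. P = [[1, 3, 5], [2, 8]].
Insert 7: appended to row 1. P = [[1, 3, 5, 7], [2, 8]].
Insert 4: 4 bumps 5 from row 1; 5 bumps 8 from row 2; 8 starts row 3. P = [[1, 3, 4, 7], [2, 5], [8]].
Insert 6: 6 bumps 7 from row 1; 7 appends to row 2. P = [[1, 3, 4, 6], [2, 5, 7], [8]].

So P = [[1, 3, 4, 6], [2, 5, 7], [8]].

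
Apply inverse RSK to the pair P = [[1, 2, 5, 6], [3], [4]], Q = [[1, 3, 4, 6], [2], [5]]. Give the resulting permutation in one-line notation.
Reverse RSK: for i = n, n-1, ..., 1, locate i in Q, remove the corresponding corner cell from P, and reverse-bump its entry up through P; the value ejected from row 1 is w(i).

So w = 4 1 3 5 2 6.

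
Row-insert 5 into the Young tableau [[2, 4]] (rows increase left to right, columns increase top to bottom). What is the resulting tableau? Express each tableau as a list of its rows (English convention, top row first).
[[2, 4, 5]]

5 is larger than every entry of row 1, so it is appended to row 1. The new tableau is [[2, 4, 5]].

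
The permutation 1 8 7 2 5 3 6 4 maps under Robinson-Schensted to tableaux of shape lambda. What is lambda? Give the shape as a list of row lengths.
Row-insert each entry into an empty tableau.

After inserting 1: P = [[1]].
After inserting 8: P = [[1, 8]].
After inserting 7: P = [[1, 7], [8]].
After inserting 2: P = [[1, 2], [7], [8]].
After inserting 5: P = [[1, 2, 5], [7], [8]].
After inserting 3: P = [[1, 2, 3], [5], [7], [8]].
After inserting 6: P = [[1, 2, 3, 6], [5], [7], [8]].
After inserting 4: P = [[1, 2, 3, 4], [5, 6], [7], [8]].

The final insertion tableau P = [[1, 2, 3, 4], [5, 6], [7], [8]] has shape [4, 2, 1, 1].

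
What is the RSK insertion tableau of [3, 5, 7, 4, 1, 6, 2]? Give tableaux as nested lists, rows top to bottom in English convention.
P = [[1, 2, 6], [3, 4], [5, 7]]

Insert 3: appended to row 1. P = [[3]].
Insert 5: appended to row 1. P = [[3, 5]].
Insert 7: appended to row 1. P = [[3, 5, 7]].
Insert 4: 4 bumps 5 from row 1; 5 starts row 2. P = [[3, 4, 7], [5]].
Insert 1: 1 bumps 3 from row 1; 3 bumps 5 from row 2; 5 starts row 3. P = [[1, 4, 7], [3], [5]].
Insert 6: 6 bumps 7 from row 1; 7 appends to row 2. P = [[1, 4, 6], [3, 7], [5]].
Insert 2: 2 bumps 4 from row 1; 4 bumps 7 from row 2; 7 appends to row 3. P = [[1, 2, 6], [3, 4], [5, 7]].

So P = [[1, 2, 6], [3, 4], [5, 7]].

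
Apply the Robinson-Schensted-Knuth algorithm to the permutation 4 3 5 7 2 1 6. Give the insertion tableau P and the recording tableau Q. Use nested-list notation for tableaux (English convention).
Insert each entry of the permutation into P by Schensted row insertion, recording in Q the position of each new cell.

Insert 4: appended to row 1. P = [[4]].
Insert 3: 3 bumps 4 from row 1; 4 starts row 2. P = [[3], [4]].
Insert 5: appended to row 1. P = [[3, 5], [4]].
Insert 7: appended to row 1. P = [[3, 5, 7], [4]].
Insert 2: 2 bumps 3 from row 1; 3 bumps 4 from row 2; 4 starts row 3. P = [[2, 5, 7], [3], [4]].
Insert 1: 1 bumps 2 from row 1; 2 bumps 3 from row 2; 3 bumps 4 from row 3; 4 starts row 4. P = [[1, 5, 7], [2], [3], [4]].
Insert 6: 6 bumps 7 from row 1; 7 appends to row 2. P = [[1, 5, 6], [2, 7], [3], [4]].

So P = [[1, 5, 6], [2, 7], [3], [4]], Q = [[1, 3, 4], [2, 7], [5], [6]].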